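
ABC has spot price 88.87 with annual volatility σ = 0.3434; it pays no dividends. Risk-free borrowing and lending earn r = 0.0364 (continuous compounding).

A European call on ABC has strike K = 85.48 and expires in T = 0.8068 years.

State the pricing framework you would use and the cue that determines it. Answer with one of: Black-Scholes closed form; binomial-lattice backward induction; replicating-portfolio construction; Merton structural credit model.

Key observation: everything needed for the exact continuous-time valuation of the European call on ABC (strike 85.48) is given, and no feature rules the closed form out.

framework: Black-Scholes closed form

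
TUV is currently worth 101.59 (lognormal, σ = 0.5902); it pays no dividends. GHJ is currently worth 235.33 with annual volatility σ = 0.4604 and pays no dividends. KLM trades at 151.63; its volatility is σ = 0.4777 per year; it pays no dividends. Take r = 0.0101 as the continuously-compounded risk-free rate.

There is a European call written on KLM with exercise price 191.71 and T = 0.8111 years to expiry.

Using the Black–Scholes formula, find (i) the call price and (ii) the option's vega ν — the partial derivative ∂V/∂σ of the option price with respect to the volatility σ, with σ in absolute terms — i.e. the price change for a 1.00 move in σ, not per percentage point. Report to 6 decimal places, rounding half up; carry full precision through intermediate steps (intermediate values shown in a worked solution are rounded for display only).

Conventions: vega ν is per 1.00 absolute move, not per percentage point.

price = 13.704471
ν = 51.907302

σ√T = 0.4777·√0.8111 = 0.430222
d₁ = (ln(S/K) + (r+σ²/2)T) / (σ√T) = (ln(151.63/191.71) + (0.0101+0.4777²/2)·0.8111) / 0.430222 = (-0.234540 + 0.100738) / 0.430222 = -0.311009
d₂ = d₁ − σ√T = -0.311009 − 0.430222 = -0.741231
e^{−rT} = 0.991841
N(d₁) = 0.377897,  N(d₂) = 0.229277
Call price V = S·N(d₁) − K·e^{−rT}·N(d₂) = 57.300493 − 43.596023 = 13.704471
φ(d₁) = (1/√(2π))·e^{−d₁²/2} = 0.380107
ν = S·φ(d₁)·√T = 51.907302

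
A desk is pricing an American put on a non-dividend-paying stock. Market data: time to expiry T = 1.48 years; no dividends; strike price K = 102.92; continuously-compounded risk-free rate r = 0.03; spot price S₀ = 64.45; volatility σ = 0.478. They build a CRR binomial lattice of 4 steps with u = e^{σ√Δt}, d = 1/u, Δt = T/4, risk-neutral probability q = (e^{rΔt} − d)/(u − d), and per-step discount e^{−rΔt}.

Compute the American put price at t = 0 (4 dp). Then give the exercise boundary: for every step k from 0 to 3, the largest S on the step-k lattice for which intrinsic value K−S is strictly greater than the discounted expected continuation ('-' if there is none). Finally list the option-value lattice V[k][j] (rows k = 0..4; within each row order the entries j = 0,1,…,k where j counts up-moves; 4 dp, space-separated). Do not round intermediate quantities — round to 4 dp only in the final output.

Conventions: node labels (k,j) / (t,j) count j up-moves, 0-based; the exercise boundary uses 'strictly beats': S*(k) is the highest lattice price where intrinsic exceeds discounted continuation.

price = 41.6810
boundary = - 48.1891 36.0309 48.1891
tree:
41.6810
54.7309 26.5613
66.8891 39.2455 11.5168
75.9797 54.7309 21.0488 0.0000
82.7768 66.8891 38.4700 0.0000 0.0000

Δt=0.37000  u=1.33744  d=0.74770  q=0.44675  discount=0.98896
step 4 (expiry): payoffs max(K−S,0) = 82.7768 66.8891 38.4700 0.0000 0.0000
step 3: (k=3,j=0): S=26.9403, K−S=75.9797, hold=74.8437 ⇒ V=75.9797 exercise | (k=3,j=1): S=48.1891, K−S=54.7309, hold=53.5948 ⇒ V=54.7309 exercise | (k=3,j=2): S=86.1979, K−S=16.7221, hold=21.0488 ⇒ V=21.0488 continue | (k=3,j=3): S=154.1857, K−S=0.0000, hold=0.0000 ⇒ V=0.0000 continue  boundary S*=48.1891
step 2: (k=2,j=0): S=36.0309, K−S=66.8891, hold=65.7530 ⇒ V=66.8891 exercise | (k=2,j=1): S=64.4500, K−S=38.4700, hold=39.2455 ⇒ V=39.2455 continue | (k=2,j=2): S=115.2844, K−S=0.0000, hold=11.5168 ⇒ V=11.5168 continue  boundary S*=36.0309
step 1: (k=1,j=0): S=48.1891, K−S=54.7309, hold=53.9374 ⇒ V=54.7309 exercise | (k=1,j=1): S=86.1979, K−S=16.7221, hold=26.5613 ⇒ V=26.5613 continue  boundary S*=48.1891
step 0: (k=0,j=0): S=64.4500, K−S=38.4700, hold=41.6810 ⇒ V=41.6810 continue  boundary S*=-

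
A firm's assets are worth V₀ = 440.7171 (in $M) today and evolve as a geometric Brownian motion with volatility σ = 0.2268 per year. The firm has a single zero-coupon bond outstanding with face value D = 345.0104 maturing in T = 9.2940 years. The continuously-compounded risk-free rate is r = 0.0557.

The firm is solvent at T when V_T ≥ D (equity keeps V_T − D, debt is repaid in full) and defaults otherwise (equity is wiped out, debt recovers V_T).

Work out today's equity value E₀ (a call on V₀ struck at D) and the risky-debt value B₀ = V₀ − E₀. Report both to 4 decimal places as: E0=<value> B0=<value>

E0=248.7822 B0=191.9349

Apply the equity-as-call identities (strike 345.0104, horizon 9.2940 years):
d₁ = [ln(V₀/D) + (r + σ²/2)T] / (σ√T)
   = [ln(440.7171/345.0104) + (0.0557 + 0.5·0.2268²)·9.2940] / (0.2268·√9.2940)
   = [0.244829 + 0.756709] / 0.691424 = 1.448515
d₂ = d₁ − σ√T = 1.448515 − 0.691424 = 0.757091
N(d₁) = 0.926263,  N(d₂) = 0.775502,  e^(−rT) = 0.595904
E₀ = V₀·N(d₁) − D·e^(−rT)·N(d₂)
   = 440.7171·0.926263 − 345.0104·0.595904·0.775502 = 248.782247
B₀ = V₀ − E₀ = 440.7171 − 248.782247 = 191.934853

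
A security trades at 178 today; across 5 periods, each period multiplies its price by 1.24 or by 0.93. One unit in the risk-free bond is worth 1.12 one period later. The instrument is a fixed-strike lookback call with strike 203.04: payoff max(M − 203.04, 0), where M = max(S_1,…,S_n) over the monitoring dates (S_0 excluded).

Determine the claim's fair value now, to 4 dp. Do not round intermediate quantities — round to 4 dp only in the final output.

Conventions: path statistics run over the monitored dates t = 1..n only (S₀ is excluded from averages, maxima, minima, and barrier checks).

price = 70.0589

Under the martingale measure an up-move has probability p* = 0.6129; value the claim as the probability-weighted average of per-path payoffs, discounted 5 periods at R = 1.12.
Enumerate all 2^5 = 32 price paths (U = up ×1.24, D = down ×0.93); each path with k up-moves has probability p*^k·(1−p*)^(5−k).
DDDDD: M=165.5400, payoff=0.0000, prob=0.008692
UDDDD: M=220.7200, payoff=17.6800, prob=0.013762
DUDDD: M=205.2696, payoff=2.2296, prob=0.013762
UUDDD: M=273.6928, payoff=70.6528, prob=0.021789
DDUDD: M=190.9007, payoff=0.0000, prob=0.013762
UDUDD: M=254.5343, payoff=51.4943, prob=0.021789
DUUDD: M=254.5343, payoff=51.4943, prob=0.021789
UUUDD: M=339.3791, payoff=136.3391, prob=0.034500
DDDUD: M=177.5377, payoff=0.0000, prob=0.013762
UDDUD: M=236.7169, payoff=33.6769, prob=0.021789
DUDUD: M=236.7169, payoff=33.6769, prob=0.021789
UUDUD: M=315.6225, payoff=112.5825, prob=0.034500
DDUUD: M=236.7169, payoff=33.6769, prob=0.021789
UDUUD: M=315.6225, payoff=112.5825, prob=0.034500
DUUUD: M=315.6225, payoff=112.5825, prob=0.034500
UUUUD: M=420.8300, payoff=217.7900, prob=0.054624
DDDDU: M=165.5400, payoff=0.0000, prob=0.013762
UDDDU: M=220.7200, payoff=17.6800, prob=0.021789
DUDDU: M=220.1467, payoff=17.1067, prob=0.021789
UUDDU: M=293.5290, payoff=90.4890, prob=0.034500
DDUDU: M=220.1467, payoff=17.1067, prob=0.021789
UDUDU: M=293.5290, payoff=90.4890, prob=0.034500
DUUDU: M=293.5290, payoff=90.4890, prob=0.034500
UUUDU: M=391.3719, payoff=188.3319, prob=0.054624
DDDUU: M=220.1467, payoff=17.1067, prob=0.021789
UDDUU: M=293.5290, payoff=90.4890, prob=0.034500
DUDUU: M=293.5290, payoff=90.4890, prob=0.034500
UUDUU: M=391.3719, payoff=188.3319, prob=0.054624
DDUUU: M=293.5290, payoff=90.4890, prob=0.034500
UDUUU: M=391.3719, payoff=188.3319, prob=0.054624
DUUUU: M=391.3719, payoff=188.3319, prob=0.054624
UUUUU: M=521.8293, payoff=318.7893, prob=0.086489
Price = Σ prob·payoff / R^5 = 123.467683 / 1.762342 = 70.0589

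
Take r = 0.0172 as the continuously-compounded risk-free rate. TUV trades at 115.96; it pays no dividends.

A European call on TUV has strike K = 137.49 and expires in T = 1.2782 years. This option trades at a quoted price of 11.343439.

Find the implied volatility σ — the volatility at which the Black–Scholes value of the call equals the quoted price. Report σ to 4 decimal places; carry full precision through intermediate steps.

sigma = 0.3428

At σ = 0.3428 the Black–Scholes value reproduces the quote:
σ√T = 0.3428·√1.2782 = 0.387561
d₁ = (ln(S/K) + (r+σ²/2)T) / (σ√T) = (ln(115.96/137.49) + (0.0172+0.3428²/2)·1.2782) / 0.387561 = (-0.170306 + 0.097087) / 0.387561 = -0.188923
d₂ = d₁ − σ√T = -0.188923 − 0.387561 = -0.576484
e^{−rT} = 0.978255
N(d₁) = 0.425077,  N(d₂) = 0.282144
V = S·N(d₁) − K·e^{−rT}·N(d₂) = 49.291902 − 37.948463 = 11.343439 (matching the quote); vega is positive throughout, so no other σ reproduces this price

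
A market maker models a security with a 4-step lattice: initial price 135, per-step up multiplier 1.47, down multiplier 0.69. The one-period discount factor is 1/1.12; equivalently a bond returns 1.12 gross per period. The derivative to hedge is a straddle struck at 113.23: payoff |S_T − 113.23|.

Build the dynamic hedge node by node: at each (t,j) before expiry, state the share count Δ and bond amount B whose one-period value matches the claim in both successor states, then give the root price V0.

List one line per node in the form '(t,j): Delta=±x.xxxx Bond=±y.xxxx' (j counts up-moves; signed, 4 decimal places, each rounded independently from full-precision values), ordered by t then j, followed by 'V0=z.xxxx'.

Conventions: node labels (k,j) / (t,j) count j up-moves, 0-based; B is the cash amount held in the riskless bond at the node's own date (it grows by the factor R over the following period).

(0,0): Delta=0.7415 Bond=-20.6389
(1,0): Delta=0.3256 Bond=15.6214
(1,1): Delta=0.9004 Bond=-54.6456
(2,0): Delta=-0.4962 Bond=70.3157
(2,1): Delta=0.6396 Bond=-25.4969
(2,2): Delta=1.0000 Bond=-90.2663
(3,0): Delta=-1.0000 Bond=101.0982
(3,1): Delta=-0.3037 Bond=60.5661
(3,2): Delta=1.0000 Bond=-101.0982
(3,3): Delta=1.0000 Bond=-101.0982
V0=79.4625

Risk-neutral probability p* = (R−d)/(u−d) = (1.12−0.69)/(1.47−0.69) = 0.5513.
At maturity the claim pays: V(4,0)=82.6294, V(4,1)=48.0374, V(4,2)=25.6586, V(4,3)=182.6631, V(4,4)=517.1510
  t=3,j=0: stock 44.3487 → up 65.1926 (V=48.0374), down 30.6006 (V=82.6294). Price 56.7495; hedge Δ=-1.0000, bond B=101.0982.
  t=3,j=1: stock 94.4820 → up 138.8886 (V=25.6586), down 65.1926 (V=48.0374). Price 31.8753; hedge Δ=-0.3037, bond B=60.5661.
  t=3,j=2: stock 201.2878 → up 295.8931 (V=182.6631), down 138.8886 (V=25.6586). Price 100.1896; hedge Δ=1.0000, bond B=-101.0982.
  t=3,j=3: stock 428.8306 → up 630.3810 (V=517.1510), down 295.8931 (V=182.6631). Price 327.7324; hedge Δ=1.0000, bond B=-101.0982.
  t=2,j=0: stock 64.2735 → up 94.4820 (V=31.8753), down 44.3487 (V=56.7495). Price 38.4257; hedge Δ=-0.4962, bond B=70.3157.
  t=2,j=1: stock 136.9305 → up 201.2878 (V=100.1896), down 94.4820 (V=31.8753). Price 62.0855; hedge Δ=0.6396, bond B=-25.4969.
  t=2,j=2: stock 291.7215 → up 428.8306 (V=327.7324), down 201.2878 (V=100.1896). Price 201.4552; hedge Δ=1.0000, bond B=-90.2663.
  t=1,j=0: stock 93.1500 → up 136.9305 (V=62.0855), down 64.2735 (V=38.4257). Price 45.9544; hedge Δ=0.3256, bond B=15.6214.
  t=1,j=1: stock 198.4500 → up 291.7215 (V=201.4552), down 136.9305 (V=62.0855). Price 124.0335; hedge Δ=0.9004, bond B=-54.6456.
  t=0,j=0: stock 135.0000 → up 198.4500 (V=124.0335), down 93.1500 (V=45.9544). Price 79.4625; hedge Δ=0.7415, bond B=-20.6389.
Sanity check at the root: Δ(0,0)·S0 + B(0,0) reproduces V0 = 79.4625.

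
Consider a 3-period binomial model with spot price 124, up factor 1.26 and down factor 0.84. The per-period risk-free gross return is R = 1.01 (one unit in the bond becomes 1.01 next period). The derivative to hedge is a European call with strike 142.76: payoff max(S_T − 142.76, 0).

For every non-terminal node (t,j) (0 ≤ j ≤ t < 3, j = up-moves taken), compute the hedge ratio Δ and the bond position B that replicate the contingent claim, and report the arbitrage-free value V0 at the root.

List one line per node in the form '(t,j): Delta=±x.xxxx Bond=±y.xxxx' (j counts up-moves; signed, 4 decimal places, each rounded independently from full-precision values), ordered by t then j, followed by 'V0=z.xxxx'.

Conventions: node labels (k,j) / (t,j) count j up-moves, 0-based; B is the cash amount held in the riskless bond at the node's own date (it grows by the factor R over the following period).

Arbitrage-free pricing uses the up-move probability p* = (R−d)/(u−d) = 0.4048, discounting each step at R = 1.01.
Expiry values: V(3,0)=0.0000, V(3,1)=0.0000, V(3,2)=22.6044, V(3,3)=105.2866
Node (2,0) S=87.4944: V=(p*·0.0000+(1−p*)·0.0000)/1.01=0.0000; Δ=(0.0000−0.0000)/(110.2429−73.4953)=0.0000; B=V−Δ·S=0.0000
Node (2,1) S=131.2416: V=(p*·22.6044+(1−p*)·0.0000)/1.01=9.0588; Δ=(22.6044−0.0000)/(165.3644−110.2429)=0.4101; B=V−Δ·S=-44.7612
Node (2,2) S=196.8624: V=(p*·105.2866+(1−p*)·22.6044)/1.01=55.5159; Δ=(105.2866−22.6044)/(248.0466−165.3644)=1.0000; B=V−Δ·S=-141.3465
Node (1,0) S=104.1600: V=(p*·9.0588+(1−p*)·0.0000)/1.01=3.6304; Δ=(9.0588−0.0000)/(131.2416−87.4944)=0.2071; B=V−Δ·S=-17.9383
Node (1,1) S=156.2400: V=(p*·55.5159+(1−p*)·9.0588)/1.01=27.5870; Δ=(55.5159−9.0588)/(196.8624−131.2416)=0.7080; B=V−Δ·S=-83.0250
Node (0,0) S=124.0000: V=(p*·27.5870+(1−p*)·3.6304)/1.01=13.1951; Δ=(27.5870−3.6304)/(156.2400−104.1600)=0.4600; B=V−Δ·S=-43.8445
Sanity check at the root: Δ(0,0)·S0 + B(0,0) reproduces V0 = 13.1951.

(0,0): Delta=0.4600 Bond=-43.8445
(1,0): Delta=0.2071 Bond=-17.9383
(1,1): Delta=0.7080 Bond=-83.0250
(2,0): Delta=0.0000 Bond=0.0000
(2,1): Delta=0.4101 Bond=-44.7612
(2,2): Delta=1.0000 Bond=-141.3465
V0=13.1951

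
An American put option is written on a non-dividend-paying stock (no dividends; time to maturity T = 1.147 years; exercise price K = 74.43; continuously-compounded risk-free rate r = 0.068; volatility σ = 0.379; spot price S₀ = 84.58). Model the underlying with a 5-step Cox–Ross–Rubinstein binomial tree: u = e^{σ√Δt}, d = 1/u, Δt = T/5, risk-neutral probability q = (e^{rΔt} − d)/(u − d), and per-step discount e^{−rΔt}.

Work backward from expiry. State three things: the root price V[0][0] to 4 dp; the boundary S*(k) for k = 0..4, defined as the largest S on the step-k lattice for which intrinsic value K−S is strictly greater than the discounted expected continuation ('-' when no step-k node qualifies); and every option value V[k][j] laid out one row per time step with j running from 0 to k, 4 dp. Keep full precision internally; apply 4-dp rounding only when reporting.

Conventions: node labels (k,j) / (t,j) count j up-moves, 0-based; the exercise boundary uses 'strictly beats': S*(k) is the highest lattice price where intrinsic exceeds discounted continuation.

price = 6.5156
boundary = - - - 49.0639 58.8298
tree:
6.5156
10.6240 2.5768
16.7836 4.7456 0.4702
25.3661 8.6557 0.9510 0.0000
33.5108 15.6002 1.9235 0.0000 0.0000
40.3035 25.3661 3.8905 0.0000 0.0000 0.0000

Δt=0.22940  u=1.19904  d=0.83400  q=0.49781  discount=0.98452
step 5 (expiry): payoffs max(K−S,0) = 40.3035 25.3661 3.8905 0.0000 0.0000 0.0000
step 4: (k=4,j=0): S=40.9192, K−S=33.5108, hold=32.3588 ⇒ V=33.5108 exercise | (k=4,j=1): S=58.8298, K−S=15.6002, hold=14.4482 ⇒ V=15.6002 exercise | (k=4,j=2): S=84.5800, K−S=0.0000, hold=1.9235 ⇒ V=1.9235 continue | (k=4,j=3): S=121.6013, K−S=0.0000, hold=0.0000 ⇒ V=0.0000 continue | (k=4,j=4): S=174.8270, K−S=0.0000, hold=0.0000 ⇒ V=0.0000 continue  boundary S*=58.8298
step 3: (k=3,j=0): S=49.0639, K−S=25.3661, hold=24.2141 ⇒ V=25.3661 exercise | (k=3,j=1): S=70.5395, K−S=3.8905, hold=8.6557 ⇒ V=8.6557 continue | (k=3,j=2): S=101.4152, K−S=0.0000, hold=0.9510 ⇒ V=0.9510 continue | (k=3,j=3): S=145.8053, K−S=0.0000, hold=0.0000 ⇒ V=0.0000 continue  boundary S*=49.0639
step 2: (k=2,j=0): S=58.8298, K−S=15.6002, hold=16.7836 ⇒ V=16.7836 continue | (k=2,j=1): S=84.5800, K−S=0.0000, hold=4.7456 ⇒ V=4.7456 continue | (k=2,j=2): S=121.6013, K−S=0.0000, hold=0.4702 ⇒ V=0.4702 continue  boundary S*=-
step 1: (k=1,j=0): S=70.5395, K−S=3.8905, hold=10.6240 ⇒ V=10.6240 continue | (k=1,j=1): S=101.4152, K−S=0.0000, hold=2.5768 ⇒ V=2.5768 continue  boundary S*=-
step 0: (k=0,j=0): S=84.5800, K−S=0.0000, hold=6.5156 ⇒ V=6.5156 continue  boundary S*=-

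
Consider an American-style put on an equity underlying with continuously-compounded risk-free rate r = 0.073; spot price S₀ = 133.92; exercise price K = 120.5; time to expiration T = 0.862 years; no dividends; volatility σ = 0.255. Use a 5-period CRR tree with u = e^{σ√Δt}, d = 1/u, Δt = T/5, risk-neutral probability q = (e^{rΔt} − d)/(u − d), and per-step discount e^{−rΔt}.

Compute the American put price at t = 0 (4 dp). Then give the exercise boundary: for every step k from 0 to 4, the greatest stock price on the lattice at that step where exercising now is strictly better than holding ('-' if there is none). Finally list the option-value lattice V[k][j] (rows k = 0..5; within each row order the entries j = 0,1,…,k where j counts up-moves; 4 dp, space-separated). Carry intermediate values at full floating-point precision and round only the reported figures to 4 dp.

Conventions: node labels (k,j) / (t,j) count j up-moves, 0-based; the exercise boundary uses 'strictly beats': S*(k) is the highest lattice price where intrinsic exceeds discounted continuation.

Δt=0.17240  u=1.11169  d=0.89953  q=0.53325  discount=0.98749
step 5 (expiry): payoffs max(K−S,0) = 41.6262 23.0240 0.0344 0.0000 0.0000 0.0000
step 4: (k=4,j=0): S=87.6830, K−S=32.8170, hold=31.3100 ⇒ V=32.8170 exercise | (k=4,j=1): S=108.3628, K−S=12.1372, hold=10.6302 ⇒ V=12.1372 exercise | (k=4,j=2): S=133.9200, K−S=0.0000, hold=0.0159 ⇒ V=0.0159 continue | (k=4,j=3): S=165.5048, K−S=0.0000, hold=0.0000 ⇒ V=0.0000 continue | (k=4,j=4): S=204.5388, K−S=0.0000, hold=0.0000 ⇒ V=0.0000 continue  boundary S*=108.3628
step 3: (k=3,j=0): S=97.4760, K−S=23.0240, hold=21.5170 ⇒ V=23.0240 exercise | (k=3,j=1): S=120.4656, K−S=0.0344, hold=5.6025 ⇒ V=5.6025 continue | (k=3,j=2): S=148.8771, K−S=0.0000, hold=0.0073 ⇒ V=0.0073 continue | (k=3,j=3): S=183.9895, K−S=0.0000, hold=0.0000 ⇒ V=0.0000 continue  boundary S*=97.4760
step 2: (k=2,j=0): S=108.3628, K−S=12.1372, hold=13.5622 ⇒ V=13.5622 continue | (k=2,j=1): S=133.9200, K−S=0.0000, hold=2.5861 ⇒ V=2.5861 continue | (k=2,j=2): S=165.5048, K−S=0.0000, hold=0.0034 ⇒ V=0.0034 continue  boundary S*=-
step 1: (k=1,j=0): S=120.4656, K−S=0.0344, hold=7.6128 ⇒ V=7.6128 continue | (k=1,j=1): S=148.8771, K−S=0.0000, hold=1.1937 ⇒ V=1.1937 continue  boundary S*=-
step 0: (k=0,j=0): S=133.9200, K−S=0.0000, hold=4.1374 ⇒ V=4.1374 continue  boundary S*=-

price = 4.1374
boundary = - - - 97.4760 108.3628
tree:
4.1374
7.6128 1.1937
13.5622 2.5861 0.0034
23.0240 5.6025 0.0073 0.0000
32.8170 12.1372 0.0159 0.0000 0.0000
41.6262 23.0240 0.0344 0.0000 0.0000 0.0000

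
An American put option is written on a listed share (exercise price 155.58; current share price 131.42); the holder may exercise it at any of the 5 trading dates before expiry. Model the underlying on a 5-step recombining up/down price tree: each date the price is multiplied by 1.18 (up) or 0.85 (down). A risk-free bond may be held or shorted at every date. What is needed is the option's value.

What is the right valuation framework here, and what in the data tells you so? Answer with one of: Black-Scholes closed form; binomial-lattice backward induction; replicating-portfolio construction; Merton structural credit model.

framework: binomial-lattice backward induction

Key observation: with exercise allowed before expiry on a discrete up/down model (5 steps from spot 131.42), the strike-155.58 put's value must be rolled back through the tree testing early exercise at each node.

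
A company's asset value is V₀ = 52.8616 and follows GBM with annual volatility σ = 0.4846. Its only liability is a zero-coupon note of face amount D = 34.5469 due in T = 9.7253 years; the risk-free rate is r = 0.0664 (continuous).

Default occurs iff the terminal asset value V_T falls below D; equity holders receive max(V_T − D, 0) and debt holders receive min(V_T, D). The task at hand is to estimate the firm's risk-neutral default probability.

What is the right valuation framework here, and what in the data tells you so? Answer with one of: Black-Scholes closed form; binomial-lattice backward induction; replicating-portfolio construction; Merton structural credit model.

Key observation: assets follow a GBM and default happens iff V_T < 34.5469; valuing claims on that split (equity as a call, risky debt as the residual) is the structural model's definition.

framework: Merton structural credit model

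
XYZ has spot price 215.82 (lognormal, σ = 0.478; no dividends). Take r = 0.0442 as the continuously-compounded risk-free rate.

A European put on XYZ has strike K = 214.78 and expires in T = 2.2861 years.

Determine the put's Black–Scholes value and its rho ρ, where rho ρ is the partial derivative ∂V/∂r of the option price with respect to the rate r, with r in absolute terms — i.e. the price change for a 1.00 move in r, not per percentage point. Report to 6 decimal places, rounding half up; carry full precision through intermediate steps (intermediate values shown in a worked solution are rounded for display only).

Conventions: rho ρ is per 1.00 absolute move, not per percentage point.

price = 47.590810
ρ = -259.662967

σ√T = 0.478·√2.2861 = 0.722729
d₁ = (ln(S/K) + (r+σ²/2)T) / (σ√T) = (ln(215.82/214.78) + (0.0442+0.478²/2)·2.2861) / 0.722729 = (0.004830 + 0.362214) / 0.722729 = 0.507859
d₂ = d₁ − σ√T = 0.507859 − 0.722729 = -0.214870
e^{−rT} = 0.903892
N(−d₁) = 0.305776,  N(−d₂) = 0.585066
Put price V = K·e^{−rT}·N(−d₂) − S·N(−d₁) = 113.583381 − 65.992571 = 47.590810
ρ = −K·T·e^{−rT}·N(−d₂) = -259.662967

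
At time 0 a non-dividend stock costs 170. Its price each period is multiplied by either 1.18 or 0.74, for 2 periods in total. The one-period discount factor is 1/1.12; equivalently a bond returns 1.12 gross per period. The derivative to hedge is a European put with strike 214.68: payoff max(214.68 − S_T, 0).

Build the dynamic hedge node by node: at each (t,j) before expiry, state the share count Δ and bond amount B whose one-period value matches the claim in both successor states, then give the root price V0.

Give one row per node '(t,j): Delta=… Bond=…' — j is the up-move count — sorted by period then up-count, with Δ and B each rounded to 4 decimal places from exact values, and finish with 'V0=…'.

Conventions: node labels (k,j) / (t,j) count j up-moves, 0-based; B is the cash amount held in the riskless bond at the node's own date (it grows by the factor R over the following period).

(0,0): Delta=-0.7729 Bond=145.6352
(1,0): Delta=-1.0000 Bond=191.6786
(1,1): Delta=-0.7504 Bond=158.6008
V0=14.2395

Risk-neutral probability p* = (R−d)/(u−d) = (1.12−0.74)/(1.18−0.74) = 0.8636.
At maturity the claim pays: V(2,0)=121.5880, V(2,1)=66.2360, V(2,2)=0.0000
  t=1,j=0: stock 125.8000 → up 148.4440 (V=66.2360), down 93.0920 (V=121.5880). Price 65.8786; hedge Δ=-1.0000, bond B=191.6786.
  t=1,j=1: stock 200.6000 → up 236.7080 (V=0.0000), down 148.4440 (V=66.2360). Price 8.0644; hedge Δ=-0.7504, bond B=158.6008.
  t=0,j=0: stock 170.0000 → up 200.6000 (V=8.0644), down 125.8000 (V=65.8786). Price 14.2395; hedge Δ=-0.7729, bond B=145.6352.
Check: Δ(0,0)·S0 + B(0,0) = 14.2395 = V0.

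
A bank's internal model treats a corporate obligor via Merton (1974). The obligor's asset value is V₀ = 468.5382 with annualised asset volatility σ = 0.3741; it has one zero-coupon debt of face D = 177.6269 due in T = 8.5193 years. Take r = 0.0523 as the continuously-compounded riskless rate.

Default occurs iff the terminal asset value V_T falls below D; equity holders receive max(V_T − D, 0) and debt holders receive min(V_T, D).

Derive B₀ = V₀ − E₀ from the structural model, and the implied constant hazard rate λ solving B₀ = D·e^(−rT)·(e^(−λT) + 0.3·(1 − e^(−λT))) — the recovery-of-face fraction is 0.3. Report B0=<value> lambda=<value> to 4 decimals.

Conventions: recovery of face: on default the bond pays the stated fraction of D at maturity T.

With assets at 468.5382 and a single debt payment of 177.6269 at 8.5193 years:
d₁ = [ln(V₀/D) + (r + σ²/2)T] / (σ√T)
   = [ln(468.5382/177.6269) + (0.0523 + 0.5·0.3741²)·8.5193] / (0.3741·√8.5193)
   = [0.969932 + 1.041701] / 1.091917 = 1.842295
d₂ = d₁ − σ√T = 1.842295 − 1.091917 = 0.750378
N(d₁) = 0.967284,  N(d₂) = 0.773486,  e^(−rT) = 0.640466
E₀ = V₀·N(d₁) − D·e^(−rT)·N(d₂)
   = 468.5382·0.967284 − 177.6269·0.640466·0.773486 = 365.214612
B₀ = V₀ − E₀ = 468.5382 − 365.214612 = 103.323588
e^(−λT) = (B₀·e^(rT)/D − 0.3)/(1 − 0.3) = (103.3236·1.561363/177.6269 − 0.3)/0.7 = 0.86889682
λ = −ln(0.86889682)/8.5193 = 0.016496

B0=103.3236 lambda=0.0165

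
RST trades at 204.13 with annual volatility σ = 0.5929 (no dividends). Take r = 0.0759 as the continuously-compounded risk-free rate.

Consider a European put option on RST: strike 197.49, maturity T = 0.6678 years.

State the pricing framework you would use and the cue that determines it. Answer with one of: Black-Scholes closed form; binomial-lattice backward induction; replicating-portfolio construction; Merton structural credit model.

Key observation: the strike-197.49 put on RST is European-exercise on a continuously-modelled lognormal underlying, so its value is a single closed-form evaluation.

framework: Black-Scholes closed form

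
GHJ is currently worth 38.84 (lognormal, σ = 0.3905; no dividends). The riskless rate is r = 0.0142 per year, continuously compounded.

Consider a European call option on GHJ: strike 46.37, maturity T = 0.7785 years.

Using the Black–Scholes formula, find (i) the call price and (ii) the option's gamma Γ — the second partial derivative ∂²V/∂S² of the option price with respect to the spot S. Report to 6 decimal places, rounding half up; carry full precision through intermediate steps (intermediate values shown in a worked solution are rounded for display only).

price = 2.934806
Γ = 0.028413

σ√T = 0.3905·√0.7785 = 0.344548
d₁ = (ln(S/K) + (r+σ²/2)T) / (σ√T) = (ln(38.84/46.37) + (0.0142+0.3905²/2)·0.7785) / 0.344548 = (-0.177202 + 0.070412) / 0.344548 = -0.309943
d₂ = d₁ − σ√T = -0.309943 − 0.344548 = -0.654492
e^{−rT} = 0.989006
N(d₁) = 0.378302,  N(d₂) = 0.256397
Call price V = S·N(d₁) − K·e^{−rT}·N(d₂) = 14.693250 − 11.758444 = 2.934806
φ(d₁) = (1/√(2π))·e^{−d₁²/2} = 0.380233
Γ = φ(d₁) / (S·σ·√T) = 0.028413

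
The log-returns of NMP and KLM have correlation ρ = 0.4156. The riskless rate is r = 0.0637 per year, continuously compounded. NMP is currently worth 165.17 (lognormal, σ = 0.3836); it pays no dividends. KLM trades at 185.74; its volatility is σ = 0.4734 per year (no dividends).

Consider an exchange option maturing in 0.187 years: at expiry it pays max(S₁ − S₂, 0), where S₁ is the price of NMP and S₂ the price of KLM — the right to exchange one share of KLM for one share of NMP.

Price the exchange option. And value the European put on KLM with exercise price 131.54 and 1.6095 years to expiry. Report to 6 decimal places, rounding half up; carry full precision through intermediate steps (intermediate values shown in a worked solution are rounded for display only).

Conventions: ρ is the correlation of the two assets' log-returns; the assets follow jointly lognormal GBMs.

exchange price = 6.194345
price(KLM put K=131.54) = 11.493249

σ_eff = √(σ₁² + σ₂² − 2ρσ₁σ₂) = √(0.3836² + 0.4734² − 2·0.4156·0.3836·0.4734) = 0.469376
d₁ = (ln(S₁/S₂) + (q₂ − q₁ + σ_eff²/2)T) / (σ_eff√T) = (ln(165.17/185.74) + (0.0 − 0.0 + 0.110157)·0.187) / 0.202975 = -0.476775
d₂ = d₁ − σ_eff√T = -0.476775 − 0.202975 = -0.679750
N(d₁) = 0.316761,  N(d₂) = 0.248331
V = S₁·e^{−q₁T}·N(d₁) − S₂·e^{−q₂T}·N(d₂) = 52.319421 − 46.125076 = 6.194345
[vanilla: KLM put K=131.54]
σ√T = 0.4734·√1.6095 = 0.600584
d₁ = (ln(S/K) + (r+σ²/2)T) / (σ√T) = (ln(185.74/131.54) + (0.0637+0.4734²/2)·1.6095) / 0.600584 = (0.345037 + 0.282876) / 0.600584 = 1.045503
d₂ = d₁ − σ√T = 1.045503 − 0.600584 = 0.444919
e^{−rT} = 0.902555
N(−d₁) = 0.147895,  N(−d₂) = 0.328189
price = K·e^{−rT}·N(−d₂) − S·N(−d₁) = 38.963303 − 27.470054 = 11.493249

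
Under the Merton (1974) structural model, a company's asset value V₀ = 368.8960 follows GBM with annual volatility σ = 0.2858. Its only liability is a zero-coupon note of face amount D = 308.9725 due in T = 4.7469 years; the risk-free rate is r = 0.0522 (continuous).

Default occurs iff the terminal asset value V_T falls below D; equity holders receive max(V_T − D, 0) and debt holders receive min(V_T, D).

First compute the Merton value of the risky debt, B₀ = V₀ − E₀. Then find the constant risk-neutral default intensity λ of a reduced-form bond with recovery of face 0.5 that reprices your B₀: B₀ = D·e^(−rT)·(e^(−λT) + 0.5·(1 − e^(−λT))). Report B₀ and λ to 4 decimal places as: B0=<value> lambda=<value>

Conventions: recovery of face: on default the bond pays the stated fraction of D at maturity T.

With assets at 368.8960 and a single debt payment of 308.9725 at 4.7469 years:
d₁ = [ln(V₀/D) + (r + σ²/2)T] / (σ√T)
   = [ln(368.8960/308.9725) + (0.0522 + 0.5·0.2858²)·4.7469] / (0.2858·√4.7469)
   = [0.177262 + 0.441655] / 0.622683 = 0.993953
d₂ = d₁ − σ√T = 0.993953 − 0.622683 = 0.371270
N(d₁) = 0.839877,  N(d₂) = 0.644782,  e^(−rT) = 0.780525
E₀ = V₀·N(d₁) − D·e^(−rT)·N(d₂)
   = 368.8960·0.839877 − 308.9725·0.780525·0.644782 = 154.331229
B₀ = V₀ − E₀ = 368.8960 − 154.331229 = 214.564771
e^(−λT) = (B₀·e^(rT)/D − 0.5)/(1 − 0.5) = (214.5648·1.281189/308.9725 − 0.5)/0.5 = 0.77943318
λ = −ln(0.77943318)/4.7469 = 0.052495

B0=214.5648 lambda=0.0525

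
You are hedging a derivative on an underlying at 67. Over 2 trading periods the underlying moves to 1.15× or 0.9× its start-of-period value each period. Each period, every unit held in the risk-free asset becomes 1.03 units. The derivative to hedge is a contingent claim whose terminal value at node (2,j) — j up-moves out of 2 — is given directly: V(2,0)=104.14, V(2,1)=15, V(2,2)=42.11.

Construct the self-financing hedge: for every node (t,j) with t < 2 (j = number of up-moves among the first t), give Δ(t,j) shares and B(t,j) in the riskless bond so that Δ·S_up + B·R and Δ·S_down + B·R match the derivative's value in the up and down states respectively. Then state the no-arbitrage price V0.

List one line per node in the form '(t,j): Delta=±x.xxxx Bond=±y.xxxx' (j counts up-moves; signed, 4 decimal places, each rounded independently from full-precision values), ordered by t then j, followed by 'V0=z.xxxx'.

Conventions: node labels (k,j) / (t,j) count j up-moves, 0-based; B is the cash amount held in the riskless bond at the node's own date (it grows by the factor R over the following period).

Since d<R<u, set p* = (R−d)/(u−d) = 0.5200; price each node as the discounted p*-expectation of its children.
At maturity the claim pays: V(2,0)=104.1400, V(2,1)=15.0000, V(2,2)=42.1100
  t=1,j=0: stock 60.3000 → up 69.3450 (V=15.0000), down 54.2700 (V=104.1400). Price 56.1041; hedge Δ=-5.9131, bond B=412.6641.
  t=1,j=1: stock 77.0500 → up 88.6075 (V=42.1100), down 69.3450 (V=15.0000). Price 28.2497; hedge Δ=1.4074, bond B=-80.1903.
  t=0,j=0: stock 67.0000 → up 77.0500 (V=28.2497), down 60.3000 (V=56.1041). Price 40.4076; hedge Δ=-1.6629, bond B=151.8251.
Check: Δ(0,0)·S0 + B(0,0) = 40.4076 = V0.

(0,0): Delta=-1.6629 Bond=151.8251
(1,0): Delta=-5.9131 Bond=412.6641
(1,1): Delta=1.4074 Bond=-80.1903
V0=40.4076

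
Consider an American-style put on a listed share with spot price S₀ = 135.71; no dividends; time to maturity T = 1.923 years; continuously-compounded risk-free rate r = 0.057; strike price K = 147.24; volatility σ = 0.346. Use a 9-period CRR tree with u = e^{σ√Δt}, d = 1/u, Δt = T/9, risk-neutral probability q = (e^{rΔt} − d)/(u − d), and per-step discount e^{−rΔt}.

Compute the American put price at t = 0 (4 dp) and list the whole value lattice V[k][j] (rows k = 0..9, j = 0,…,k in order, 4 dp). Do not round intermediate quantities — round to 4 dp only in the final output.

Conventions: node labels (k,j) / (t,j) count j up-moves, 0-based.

price = 26.1198
tree:
26.1198
36.2100 16.6008
48.6816 24.5412 9.0129
63.2486 35.1845 14.4264 3.7830
75.6626 48.6816 22.4578 6.6932 0.9452
86.2419 63.2486 33.7786 11.6096 1.9069 0.0000
95.2574 75.6626 48.6816 19.6013 3.8471 0.0000 0.0000
102.9405 86.2419 63.2486 31.8374 7.7612 0.0000 0.0000 0.0000
109.4880 95.2574 75.6626 48.6816 15.6576 0.0000 0.0000 0.0000 0.0000
115.0678 102.9405 86.2419 63.2486 31.5881 0.0000 0.0000 0.0000 0.0000 0.0000

params: Δt=0.21367 u=1.17344 d=0.85220 q=0.49825 e^(-rΔt)=0.98789
t_9 payoffs: 115.0678 102.9405 86.2419 63.2486 31.5881 0.0000 0.0000 0.0000 0.0000 0.0000
k=8: node(8,0) S=37.7520 payoff=109.4880 vs cont=107.7057 → 109.4880 [stop]  node(8,1) S=51.9826 payoff=95.2574 vs cont=93.4751 → 95.2574 [stop]  node(8,2) S=71.5774 payoff=75.6626 vs cont=73.8803 → 75.6626 [stop]  node(8,3) S=98.5584 payoff=48.6816 vs cont=46.8992 → 48.6816 [stop]  node(8,4) S=135.7100 payoff=11.5300 vs cont=15.6576 → 15.6576 [wait]  node(8,5) S=186.8658 payoff=0.0000 vs cont=0.0000 → 0.0000 [wait]  node(8,6) S=257.3049 payoff=0.0000 vs cont=0.0000 → 0.0000 [wait]  node(8,7) S=354.2959 payoff=0.0000 vs cont=0.0000 → 0.0000 [wait]  node(8,8) S=487.8476 payoff=0.0000 vs cont=0.0000 → 0.0000 [wait]
k=7: node(7,0) S=44.2995 payoff=102.9405 vs cont=101.1582 → 102.9405 [stop]  node(7,1) S=60.9981 payoff=86.2419 vs cont=84.4595 → 86.2419 [stop]  node(7,2) S=83.9914 payoff=63.2486 vs cont=61.4663 → 63.2486 [stop]  node(7,3) S=115.6519 payoff=31.5881 vs cont=31.8374 → 31.8374 [wait]  node(7,4) S=159.2469 payoff=0.0000 vs cont=7.7612 → 7.7612 [wait]  node(7,5) S=219.2749 payoff=0.0000 vs cont=0.0000 → 0.0000 [wait]  node(7,6) S=301.9306 payoff=0.0000 vs cont=0.0000 → 0.0000 [wait]  node(7,7) S=415.7432 payoff=0.0000 vs cont=0.0000 → 0.0000 [wait]
k=6: node(6,0) S=51.9826 payoff=95.2574 vs cont=93.4751 → 95.2574 [stop]  node(6,1) S=71.5774 payoff=75.6626 vs cont=73.8803 → 75.6626 [stop]  node(6,2) S=98.5584 payoff=48.6816 vs cont=47.0219 → 48.6816 [stop]  node(6,3) S=135.7100 payoff=11.5300 vs cont=19.6013 → 19.6013 [wait]  node(6,4) S=186.8658 payoff=0.0000 vs cont=3.8471 → 3.8471 [wait]  node(6,5) S=257.3049 payoff=0.0000 vs cont=0.0000 → 0.0000 [wait]  node(6,6) S=354.2959 payoff=0.0000 vs cont=0.0000 → 0.0000 [wait]
k=5: node(5,0) S=60.9981 payoff=86.2419 vs cont=84.4595 → 86.2419 [stop]  node(5,1) S=83.9914 payoff=63.2486 vs cont=61.4663 → 63.2486 [stop]  node(5,2) S=115.6519 payoff=31.5881 vs cont=33.7786 → 33.7786 [wait]  node(5,3) S=159.2469 payoff=0.0000 vs cont=11.6096 → 11.6096 [wait]  node(5,4) S=219.2749 payoff=0.0000 vs cont=1.9069 → 1.9069 [wait]  node(5,5) S=301.9306 payoff=0.0000 vs cont=0.0000 → 0.0000 [wait]
k=4: node(4,0) S=71.5774 payoff=75.6626 vs cont=73.8803 → 75.6626 [stop]  node(4,1) S=98.5584 payoff=48.6816 vs cont=47.9774 → 48.6816 [stop]  node(4,2) S=135.7100 payoff=11.5300 vs cont=22.4578 → 22.4578 [wait]  node(4,3) S=186.8658 payoff=0.0000 vs cont=6.6932 → 6.6932 [wait]  node(4,4) S=257.3049 payoff=0.0000 vs cont=0.9452 → 0.9452 [wait]
k=3: node(3,0) S=83.9914 payoff=63.2486 vs cont=61.4663 → 63.2486 [stop]  node(3,1) S=115.6519 payoff=31.5881 vs cont=35.1845 → 35.1845 [wait]  node(3,2) S=159.2469 payoff=0.0000 vs cont=14.4264 → 14.4264 [wait]  node(3,3) S=219.2749 payoff=0.0000 vs cont=3.7830 → 3.7830 [wait]
k=2: node(2,0) S=98.5584 payoff=48.6816 vs cont=48.6694 → 48.6816 [stop]  node(2,1) S=135.7100 payoff=11.5300 vs cont=24.5412 → 24.5412 [wait]  node(2,2) S=186.8658 payoff=0.0000 vs cont=9.0129 → 9.0129 [wait]
k=1: node(1,0) S=115.6519 payoff=31.5881 vs cont=36.2100 → 36.2100 [wait]  node(1,1) S=159.2469 payoff=0.0000 vs cont=16.6008 → 16.6008 [wait]
k=0: node(0,0) S=135.7100 payoff=11.5300 vs cont=26.1198 → 26.1198 [wait]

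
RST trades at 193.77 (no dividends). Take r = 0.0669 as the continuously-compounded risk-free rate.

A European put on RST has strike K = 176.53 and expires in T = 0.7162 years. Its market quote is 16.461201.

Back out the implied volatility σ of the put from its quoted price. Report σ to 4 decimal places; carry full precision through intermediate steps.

sigma = 0.4508

At σ = 0.4508 the Black–Scholes value reproduces the quote:
σ√T = 0.4508·√0.7162 = 0.381506
d₁ = (ln(S/K) + (r+σ²/2)T) / (σ√T) = (ln(193.77/176.53) + (0.0669+0.4508²/2)·0.7162) / 0.381506 = (0.093181 + 0.120687) / 0.381506 = 0.560590
d₂ = d₁ − σ√T = 0.560590 − 0.381506 = 0.179084
e^{−rT} = 0.953216
N(−d₁) = 0.287539,  N(−d₂) = 0.428936
V = K·e^{−rT}·N(−d₂) − S·N(−d₁) = 72.177569 − 55.716368 = 16.461201 (matching the quote); vega is positive throughout, so no other σ reproduces this price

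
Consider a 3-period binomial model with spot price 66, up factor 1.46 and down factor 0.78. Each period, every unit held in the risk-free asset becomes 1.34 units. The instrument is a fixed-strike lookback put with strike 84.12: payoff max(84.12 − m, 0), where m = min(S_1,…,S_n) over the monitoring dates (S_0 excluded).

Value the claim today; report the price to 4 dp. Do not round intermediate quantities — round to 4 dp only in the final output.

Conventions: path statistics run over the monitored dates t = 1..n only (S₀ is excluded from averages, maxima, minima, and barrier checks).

Set p* = 0.8235 (from d < R < u); the path-dependent value is the discounted p*-expectation over all price paths.
Enumerate all 2^3 = 8 price paths (U = up ×1.46, D = down ×0.78); each path with k up-moves has probability p*^k·(1−p*)^(3−k).
DDD: m=31.3204, payoff=52.7996, prob=0.005496
UDD: m=58.6254, payoff=25.4946, prob=0.025646
DUD: m=51.4800, payoff=32.6400, prob=0.025646
UUD: m=96.3600, payoff=0.0000, prob=0.119682
DDU: m=40.1544, payoff=43.9656, prob=0.025646
UDU: m=75.1608, payoff=8.9592, prob=0.119682
DUU: m=51.4800, payoff=32.6400, prob=0.119682
UUU: m=96.3600, payoff=0.0000, prob=0.558518
Price = Σ prob·payoff / R^3 = 7.887348 / 2.406104 = 3.2781

price = 3.2781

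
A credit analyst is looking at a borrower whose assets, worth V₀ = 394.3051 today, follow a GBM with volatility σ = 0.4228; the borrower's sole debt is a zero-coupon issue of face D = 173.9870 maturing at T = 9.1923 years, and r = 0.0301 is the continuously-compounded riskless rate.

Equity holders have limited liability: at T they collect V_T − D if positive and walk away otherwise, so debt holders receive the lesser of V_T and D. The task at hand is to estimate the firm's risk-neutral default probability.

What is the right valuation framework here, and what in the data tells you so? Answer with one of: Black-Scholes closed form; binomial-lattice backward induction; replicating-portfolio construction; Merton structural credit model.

Key observation: the question is about default risk generated by asset-value dynamics against a debt face of 173.9870 — the structural framework prices exactly that.

framework: Merton structural credit model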